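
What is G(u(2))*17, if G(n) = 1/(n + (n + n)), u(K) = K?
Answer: 17/6 ≈ 2.8333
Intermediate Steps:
G(n) = 1/(3*n) (G(n) = 1/(n + 2*n) = 1/(3*n))
G(u(2))*17 = ((⅓)/2)*17 = ((⅓)*(½))*17 = (⅙)*17 = 17/6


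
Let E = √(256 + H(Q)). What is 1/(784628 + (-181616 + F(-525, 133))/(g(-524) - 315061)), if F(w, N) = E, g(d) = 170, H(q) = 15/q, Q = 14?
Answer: 1089212591693087736/854627325607374220756945 + 314891*√50386/854627325607374220756945 ≈ 1.2745e-6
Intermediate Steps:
E = √50386/14 (E = √(256 + 15/14) = √(3599/14) = √50386/14 ≈ 16.033)
F(w, N) = √50386/14
1/(784628 + (-181616 + F(-525, 133))/(g(-524) - 315061)) = 1/(784628 + (-181616 + √50386/14)/(170 - 315061)) = 1/(784628 + (-181616 + √50386/14)/(-314891)) = 1/(784628 + (-181616 + √50386/14)*(-1/314891)) = 1/(784628 + (181616/314891 - √50386/4408474)) = 1/(247072477164/314891 - √50386/4408474)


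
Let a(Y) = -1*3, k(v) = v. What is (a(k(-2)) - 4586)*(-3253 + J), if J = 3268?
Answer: -68835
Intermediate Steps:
a(Y) = -3
(a(k(-2)) - 4586)*(-3253 + J) = (-3 - 4586)*(-3253 + 3268) = -4589*15 = -68835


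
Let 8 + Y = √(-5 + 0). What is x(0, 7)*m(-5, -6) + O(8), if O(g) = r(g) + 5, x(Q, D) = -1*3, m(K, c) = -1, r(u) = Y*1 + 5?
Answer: 5 + I*√5 ≈ 5.0 + 2.2361*I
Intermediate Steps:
Y = -8 + I*√5 (Y = -8 + √(-5 + 0) = -8 + √(-5) = -8 + I*√5 ≈ -8.0 + 2.2361*I)
r(u) = -3 + I*√5 (r(u) = (-8 + I*√5)*1 + 5 = (-8 + I*√5) + 5 = -3 + I*√5)
x(Q, D) = -3
O(g) = 2 + I*√5 (O(g) = (-3 + I*√5) + 5 = 2 + I*√5)
x(0, 7)*m(-5, -6) + O(8) = -3*(-1) + (2 + I*√5) = 3 + (2 + I*√5) = 5 + I*√5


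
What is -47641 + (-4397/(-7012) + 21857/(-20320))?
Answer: -1697034133921/35620960 ≈ -47641.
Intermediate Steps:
-47641 + (-4397/(-7012) + 21857/(-20320)) = -47641 + (-4397*(-1/7012) + 21857*(-1/20320)) = -47641 + (4397/7012 - 21857/20320) = -47641 - 15978561/35620960 = -1697034133921/35620960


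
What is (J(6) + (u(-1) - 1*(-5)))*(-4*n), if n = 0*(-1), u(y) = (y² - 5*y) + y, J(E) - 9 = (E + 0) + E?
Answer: 0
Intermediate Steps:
J(E) = 9 + 2*E (J(E) = 9 + ((E + 0) + E) = 9 + (E + E) = 9 + 2*E)
u(y) = y² - 4*y
n = 0
(J(6) + (u(-1) - 1*(-5)))*(-4*n) = ((9 + 2*6) + (-(-4 - 1) - 1*(-5)))*(-4*0) = ((9 + 12) + (-1*(-5) + 5))*0 = (21 + (5 + 5))*0 = (21 + 10)*0 = 31*0 = 0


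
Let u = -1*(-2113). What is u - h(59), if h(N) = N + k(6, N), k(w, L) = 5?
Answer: 2049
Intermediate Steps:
u = 2113
h(N) = 5 + N (h(N) = N + 5 = 5 + N)
u - h(59) = 2113 - (5 + 59) = 2113 - 1*64 = 2113 - 64 = 2049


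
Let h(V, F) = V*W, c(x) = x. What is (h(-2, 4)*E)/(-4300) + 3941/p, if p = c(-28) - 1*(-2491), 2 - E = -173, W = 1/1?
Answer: 356167/211818 ≈ 1.6815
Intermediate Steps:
W = 1
E = 175 (E = 2 - 1*(-173) = 2 + 173 = 175)
p = 2463 (p = -28 - 1*(-2491) = -28 + 2491 = 2463)
h(V, F) = V (h(V, F) = V*1 = V)
(h(-2, 4)*E)/(-4300) + 3941/p = -2*175/(-4300) + 3941/2463 = -350*(-1/4300) + 3941*(1/2463) = 7/86 + 3941/2463 = 356167/211818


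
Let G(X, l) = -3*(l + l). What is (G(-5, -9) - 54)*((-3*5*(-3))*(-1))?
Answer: 0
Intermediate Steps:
G(X, l) = -6*l
(G(-5, -9) - 54)*((-3*5*(-3))*(-1)) = (-6*(-9) - 54)*((-3*5*(-3))*(-1)) = (54 - 54)*(-15*(-3)*(-1)) = 0*(45*(-1)) = 0*(-45) = 0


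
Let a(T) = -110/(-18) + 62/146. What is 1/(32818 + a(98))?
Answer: 657/21565720 ≈ 3.0465e-5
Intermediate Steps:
a(T) = 4294/657 (a(T) = -110*(-1/18) + 62*(1/146) = 55/9 + 31/73 = 4294/657)
1/(32818 + a(98)) = 1/(32818 + 4294/657) = 1/(21565720/657) = 657/21565720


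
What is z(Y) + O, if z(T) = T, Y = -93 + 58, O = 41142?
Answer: 41107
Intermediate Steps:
Y = -35
z(Y) + O = -35 + 41142 = 41107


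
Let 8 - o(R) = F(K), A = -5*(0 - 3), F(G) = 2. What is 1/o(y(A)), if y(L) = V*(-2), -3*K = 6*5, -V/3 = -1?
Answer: ⅙ ≈ 0.16667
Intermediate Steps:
V = 3 (V = -3*(-1) = 3)
K = -10 (K = -2*5 = -⅓*30 = -10)
A = 15 (A = -5*(-3) = 15)
y(L) = -6 (y(L) = 3*(-2) = -6)
o(R) = 6 (o(R) = 8 - 1*2 = 8 - 2 = 6)
1/o(y(A)) = 1/6 = ⅙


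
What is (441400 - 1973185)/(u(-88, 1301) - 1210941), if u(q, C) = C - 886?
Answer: 1531785/1210526 ≈ 1.2654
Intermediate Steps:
u(q, C) = -886 + C
(441400 - 1973185)/(u(-88, 1301) - 1210941) = (441400 - 1973185)/((-886 + 1301) - 1210941) = -1531785/(415 - 1210941) = -1531785/(-1210526) = -1531785*(-1/1210526) = 1531785/1210526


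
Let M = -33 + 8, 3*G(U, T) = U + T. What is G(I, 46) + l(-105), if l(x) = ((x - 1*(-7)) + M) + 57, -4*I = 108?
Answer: -179/3 ≈ -59.667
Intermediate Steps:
I = -27 (I = -1/4*108 = -27)
G(U, T) = T/3 + U/3 (G(U, T) = (U + T)/3 = (T + U)/3 = T/3 + U/3)
M = -25
l(x) = 39 + x (l(x) = ((x - 1*(-7)) - 25) + 57 = ((x + 7) - 25) + 57 = ((7 + x) - 25) + 57 = (-18 + x) + 57 = 39 + x)
G(I, 46) + l(-105) = ((1/3)*46 + (1/3)*(-27)) + (39 - 105) = (46/3 - 9) - 66 = 19/3 - 66 = -179/3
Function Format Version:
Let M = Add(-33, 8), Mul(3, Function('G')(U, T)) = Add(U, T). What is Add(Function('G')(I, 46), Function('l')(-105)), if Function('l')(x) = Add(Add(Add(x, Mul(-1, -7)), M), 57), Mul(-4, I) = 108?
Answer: Rational(-179, 3) ≈ -59.667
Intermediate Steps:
I = -27 (I = Mul(Rational(-1, 4), 108) = -27)
Function('G')(U, T) = Add(Mul(Rational(1, 3), T), Mul(Rational(1, 3), U)) (Function('G')(U, T) = Mul(Rational(1, 3), Add(U, T)) = Mul(Rational(1, 3), Add(T, U)) = Add(Mul(Rational(1, 3), T), Mul(Rational(1, 3), U)))
M = -25
Function('l')(x) = Add(39, x) (Function('l')(x) = Add(Add(Add(x, Mul(-1, -7)), -25), 57) = Add(Add(Add(x, 7), -25), 57) = Add(Add(Add(7, x), -25), 57) = Add(Add(-18, x), 57) = Add(39, x))
Add(Function('G')(I, 46), Function('l')(-105)) = Add(Add(Mul(Rational(1, 3), 46), Mul(Rational(1, 3), -27)), Add(39, -105)) = Add(Add(Rational(46, 3), -9), -66) = Add(Rational(19, 3), -66) = Rational(-179, 3)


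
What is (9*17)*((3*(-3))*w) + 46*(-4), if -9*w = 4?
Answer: 428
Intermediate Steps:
w = -4/9 (w = -1/9*4 = -4/9 ≈ -0.44444)
(9*17)*((3*(-3))*w) + 46*(-4) = (9*17)*((3*(-3))*(-4/9)) + 46*(-4) = 153*(-9*(-4/9)) - 184 = 153*4 - 184 = 612 - 184 = 428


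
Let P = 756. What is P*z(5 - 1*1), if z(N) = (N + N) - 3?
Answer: 3780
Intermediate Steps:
z(N) = -3 + 2*N (z(N) = 2*N - 3 = -3 + 2*N)
P*z(5 - 1*1) = 756*(-3 + 2*(5 - 1*1)) = 756*(-3 + 2*(5 - 1)) = 756*(-3 + 2*4) = 756*(-3 + 8) = 756*5 = 3780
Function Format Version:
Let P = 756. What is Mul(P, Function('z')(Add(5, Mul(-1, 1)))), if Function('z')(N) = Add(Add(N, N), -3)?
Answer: 3780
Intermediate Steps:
Function('z')(N) = Add(-3, Mul(2, N)) (Function('z')(N) = Add(Mul(2, N), -3) = Add(-3, Mul(2, N)))
Mul(P, Function('z')(Add(5, Mul(-1, 1)))) = Mul(756, Add(-3, Mul(2, Add(5, Mul(-1, 1))))) = Mul(756, Add(-3, Mul(2, Add(5, -1)))) = Mul(756, Add(-3, Mul(2, 4))) = Mul(756, Add(-3, 8)) = Mul(756, 5) = 3780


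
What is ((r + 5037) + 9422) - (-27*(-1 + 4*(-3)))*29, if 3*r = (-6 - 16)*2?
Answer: 12796/3 ≈ 4265.3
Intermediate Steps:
r = -44/3 (r = ((-6 - 16)*2)/3 = (-22*2)/3 = (⅓)*(-44) = -44/3 ≈ -14.667)
((r + 5037) + 9422) - (-27*(-1 + 4*(-3)))*29 = ((-44/3 + 5037) + 9422) - (-27*(-1 + 4*(-3)))*29 = (15067/3 + 9422) - (-27*(-1 - 12))*29 = 43333/3 - (-27*(-13))*29 = 43333/3 - 351*29 = 43333/3 - 1*10179 = 43333/3 - 10179 = 12796/3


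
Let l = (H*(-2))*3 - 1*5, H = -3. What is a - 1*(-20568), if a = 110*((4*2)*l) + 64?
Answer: 32072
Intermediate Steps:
l = 13 (l = -3*(-2)*3 - 1*5 = 6*3 - 5 = 18 - 5 = 13)
a = 11504 (a = 110*((4*2)*13) + 64 = 110*(8*13) + 64 = 110*104 + 64 = 11440 + 64 = 11504)
a - 1*(-20568) = 11504 - 1*(-20568) = 11504 + 20568 = 32072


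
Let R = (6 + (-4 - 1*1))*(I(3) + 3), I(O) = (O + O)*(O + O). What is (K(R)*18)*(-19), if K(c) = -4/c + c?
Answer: -172938/13 ≈ -13303.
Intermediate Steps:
I(O) = 4*O**2 (I(O) = (2*O)*(2*O) = 4*O**2)
R = 39 (R = (6 + (-4 - 1*1))*(4*3**2 + 3) = (6 + (-4 - 1))*(4*9 + 3) = (6 - 5)*(36 + 3) = 1*39 = 39)
K(c) = c - 4/c
(K(R)*18)*(-19) = ((39 - 4/39)*18)*(-19) = ((1517/39)*18)*(-19) = (9102/13)*(-19) = -172938/13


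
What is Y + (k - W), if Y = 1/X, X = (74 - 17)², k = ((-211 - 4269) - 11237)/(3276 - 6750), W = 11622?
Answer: -14569638685/1254114 ≈ -11617.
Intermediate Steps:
k = 5239/1158 (k = (-4480 - 11237)/(-3474) = -15717*(-1/3474) = 5239/1158 ≈ 4.5242)
X = 3249 (X = 57² = 3249)
Y = 1/3249 ≈ 0.00030779
Y + (k - W) = 1/3249 + (5239/1158 - 1*11622) = 1/3249 + (5239/1158 - 11622) = 1/3249 - 13453037/1158 = -14569638685/1254114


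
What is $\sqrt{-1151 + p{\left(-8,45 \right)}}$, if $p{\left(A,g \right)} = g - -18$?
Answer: $8 i \sqrt{17} \approx 32.985 i$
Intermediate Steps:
$p{\left(A,g \right)} = 18 + g$ ($p{\left(A,g \right)} = g + 18 = 18 + g$)
$\sqrt{-1151 + p{\left(-8,45 \right)}} = \sqrt{-1151 + \left(18 + 45\right)} = \sqrt{-1151 + 63} = \sqrt{-1088} = 8 i \sqrt{17}$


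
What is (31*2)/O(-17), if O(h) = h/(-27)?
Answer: 1674/17 ≈ 98.471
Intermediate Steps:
O(h) = -h/27 (O(h) = h*(-1/27) = -h/27)
(31*2)/O(-17) = (31*2)/((-1/27*(-17))) = 62/(17/27) = 62*(27/17) = 1674/17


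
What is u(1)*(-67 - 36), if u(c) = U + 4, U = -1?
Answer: -309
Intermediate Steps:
u(c) = 3 (u(c) = -1 + 4 = 3)
u(1)*(-67 - 36) = 3*(-67 - 36) = 3*(-103) = -309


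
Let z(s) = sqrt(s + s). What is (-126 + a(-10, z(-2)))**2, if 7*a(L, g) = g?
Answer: 777920/49 - 72*I ≈ 15876.0 - 72.0*I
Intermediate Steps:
z(s) = sqrt(2)*sqrt(s) (z(s) = sqrt(2*s) = sqrt(2)*sqrt(s))
a(L, g) = g/7
(-126 + a(-10, z(-2)))**2 = (-126 + (sqrt(2)*sqrt(-2))/7)**2 = (-126 + (sqrt(2)*(I*sqrt(2)))/7)**2 = (-126 + (2*I)/7)**2 = (-126 + 2*I/7)**2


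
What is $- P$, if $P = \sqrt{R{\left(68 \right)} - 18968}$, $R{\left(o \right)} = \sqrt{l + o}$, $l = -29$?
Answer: $- i \sqrt{18968 - \sqrt{39}} \approx - 137.7 i$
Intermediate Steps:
$R{\left(o \right)} = \sqrt{-29 + o}$
$P = \sqrt{-18968 + \sqrt{39}}$ ($P = \sqrt{\sqrt{-29 + 68} - 18968} = \sqrt{\sqrt{39} - 18968} = \sqrt{-18968 + \sqrt{39}} \approx 137.7 i$)
$- P = - \sqrt{-18968 + \sqrt{39}}$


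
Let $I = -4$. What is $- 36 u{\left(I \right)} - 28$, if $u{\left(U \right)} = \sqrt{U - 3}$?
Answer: $-28 - 36 i \sqrt{7} \approx -28.0 - 95.247 i$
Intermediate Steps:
$u{\left(U \right)} = \sqrt{-3 + U}$
$- 36 u{\left(I \right)} - 28 = - 36 \sqrt{-3 - 4} - 28 = - 36 \sqrt{-7} - 28 = - 36 i \sqrt{7} - 28 = -28 - 36 i \sqrt{7}$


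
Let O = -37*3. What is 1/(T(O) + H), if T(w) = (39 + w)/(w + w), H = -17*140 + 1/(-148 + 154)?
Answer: -222/528251 ≈ -0.00042025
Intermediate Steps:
O = -111
H = -14279/6 (H = -2380 + 1/6 = -2380 + ⅙ = -14279/6 ≈ -2379.8)
T(w) = (39 + w)/(2*w) (T(w) = (39 + w)/((2*w)) = (39 + w)*(1/(2*w)) = (39 + w)/(2*w))
1/(T(O) + H) = 1/((½)*(39 - 111)/(-111) - 14279/6) = 1/((½)*(-1/111)*(-72) - 14279/6) = 1/(12/37 - 14279/6) = 1/(-528251/222) = -222/528251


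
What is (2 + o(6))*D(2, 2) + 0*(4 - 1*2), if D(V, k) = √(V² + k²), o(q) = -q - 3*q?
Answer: -44*√2 ≈ -62.225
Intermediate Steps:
o(q) = -4*q
(2 + o(6))*D(2, 2) + 0*(4 - 1*2) = (2 - 4*6)*√(2² + 2²) + 0*(4 - 1*2) = (2 - 24)*√(4 + 4) + 0*(4 - 2) = -44*√2 + 0*2 = -44*√2 + 0 = -44*√2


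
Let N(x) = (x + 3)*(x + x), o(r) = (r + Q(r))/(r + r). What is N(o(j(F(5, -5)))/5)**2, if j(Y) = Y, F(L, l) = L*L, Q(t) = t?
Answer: 1024/625 ≈ 1.6384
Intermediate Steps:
F(L, l) = L**2
o(r) = 1 (o(r) = (r + r)/(r + r) = (2*r)/((2*r)) = (2*r)*(1/(2*r)) = 1)
N(x) = 2*x*(3 + x) (N(x) = (3 + x)*(2*x) = 2*x*(3 + x))
N(o(j(F(5, -5)))/5)**2 = (2*(1/5)*(3 + 1/5))**2 = (2*(1/5)*(16/5))**2 = (32/25)**2 = 1024/625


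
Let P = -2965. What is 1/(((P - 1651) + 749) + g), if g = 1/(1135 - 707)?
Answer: -428/1655075 ≈ -0.00025860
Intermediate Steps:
g = 1/428 ≈ 0.0023364
1/(((P - 1651) + 749) + g) = 1/(((-2965 - 1651) + 749) + 1/428) = 1/((-4616 + 749) + 1/428) = 1/(-3867 + 1/428) = 1/(-1655075/428) = -428/1655075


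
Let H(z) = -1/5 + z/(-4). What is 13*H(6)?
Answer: -221/10 ≈ -22.100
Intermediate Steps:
H(z) = -1/5 - z/4 (H(z) = -1*1/5 + z*(-1/4) = -1/5 - z/4)
13*H(6) = 13*(-1/5 - 1/4*6) = 13*(-1/5 - 3/2) = 13*(-17/10) = -221/10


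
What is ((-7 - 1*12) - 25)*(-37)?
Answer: 1628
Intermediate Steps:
((-7 - 1*12) - 25)*(-37) = ((-7 - 12) - 25)*(-37) = (-19 - 25)*(-37) = -44*(-37) = 1628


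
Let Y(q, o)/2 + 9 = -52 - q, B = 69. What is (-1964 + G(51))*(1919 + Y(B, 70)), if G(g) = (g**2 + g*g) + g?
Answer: 5456451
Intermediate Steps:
Y(q, o) = -122 - 2*q (Y(q, o) = -18 + 2*(-52 - q) = -18 + (-104 - 2*q) = -122 - 2*q)
G(g) = g + 2*g**2 (G(g) = (g**2 + g**2) + g = 2*g**2 + g = g + 2*g**2)
(-1964 + G(51))*(1919 + Y(B, 70)) = (-1964 + 51*(1 + 2*51))*(1919 + (-122 - 2*69)) = (-1964 + 51*(1 + 102))*(1919 + (-122 - 138)) = (-1964 + 51*103)*(1919 - 260) = (-1964 + 5253)*1659 = 3289*1659 = 5456451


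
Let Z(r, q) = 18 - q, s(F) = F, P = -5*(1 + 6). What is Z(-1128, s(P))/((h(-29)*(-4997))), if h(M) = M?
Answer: 53/144913 ≈ 0.00036574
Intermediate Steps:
P = -35 (P = -5*7 = -35)
Z(-1128, s(P))/((h(-29)*(-4997))) = (18 - 1*(-35))/((-29*(-4997))) = (18 + 35)/144913 = 53*(1/144913) = 53/144913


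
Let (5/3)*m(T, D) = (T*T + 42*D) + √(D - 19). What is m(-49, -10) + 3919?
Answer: 25538/5 + 3*I*√29/5 ≈ 5107.6 + 3.2311*I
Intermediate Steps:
m(T, D) = 3*T²/5 + 3*√(-19 + D)/5 + 126*D/5 (m(T, D) = 3*((T*T + 42*D) + √(D - 19))/5 = 3*((T² + 42*D) + √(-19 + D))/5 = 3*(T² + √(-19 + D) + 42*D)/5 = 3*T²/5 + 3*√(-19 + D)/5 + 126*D/5)
m(-49, -10) + 3919 = ((⅗)*(-49)² + 3*√(-19 - 10)/5 + (126/5)*(-10)) + 3919 = ((⅗)*2401 + 3*√(-29)/5 - 252) + 3919 = (7203/5 + 3*(I*√29)/5 - 252) + 3919 = (7203/5 + 3*I*√29/5 - 252) + 3919 = (5943/5 + 3*I*√29/5) + 3919 = 25538/5 + 3*I*√29/5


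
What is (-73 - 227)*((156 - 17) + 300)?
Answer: -131700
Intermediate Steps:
(-73 - 227)*((156 - 17) + 300) = -300*(139 + 300) = -300*439 = -131700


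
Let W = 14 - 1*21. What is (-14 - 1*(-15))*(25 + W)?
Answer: 18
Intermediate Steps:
W = -7 (W = 14 - 21 = -7)
(-14 - 1*(-15))*(25 + W) = (-14 - 1*(-15))*(25 - 7) = (-14 + 15)*18 = 1*18 = 18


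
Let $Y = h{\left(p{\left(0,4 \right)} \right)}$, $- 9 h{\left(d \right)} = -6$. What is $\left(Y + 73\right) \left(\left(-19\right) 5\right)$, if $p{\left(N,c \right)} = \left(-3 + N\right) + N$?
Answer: $- \frac{20995}{3} \approx -6998.3$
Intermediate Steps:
$p{\left(N,c \right)} = -3 + 2 N$
$h{\left(d \right)} = \frac{2}{3}$ ($h{\left(d \right)} = \left(- \frac{1}{9}\right) \left(-6\right) = \frac{2}{3}$)
$Y = \frac{2}{3} \approx 0.66667$
$\left(Y + 73\right) \left(\left(-19\right) 5\right) = \left(\frac{2}{3} + 73\right) \left(\left(-19\right) 5\right) = \frac{221}{3} \left(-95\right) = - \frac{20995}{3}$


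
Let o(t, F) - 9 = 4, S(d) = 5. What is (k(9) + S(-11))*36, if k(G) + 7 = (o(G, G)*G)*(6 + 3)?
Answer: 37836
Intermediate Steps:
o(t, F) = 13 (o(t, F) = 9 + 4 = 13)
k(G) = -7 + 117*G (k(G) = -7 + (13*G)*(6 + 3) = -7 + (13*G)*9 = -7 + 117*G)
(k(9) + S(-11))*36 = ((-7 + 117*9) + 5)*36 = ((-7 + 1053) + 5)*36 = (1046 + 5)*36 = 1051*36 = 37836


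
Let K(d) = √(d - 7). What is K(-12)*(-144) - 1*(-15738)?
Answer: 15738 - 144*I*√19 ≈ 15738.0 - 627.68*I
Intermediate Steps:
K(d) = √(-7 + d)
K(-12)*(-144) - 1*(-15738) = √(-7 - 12)*(-144) - 1*(-15738) = √(-19)*(-144) + 15738 = (I*√19)*(-144) + 15738 = -144*I*√19 + 15738 = 15738 - 144*I*√19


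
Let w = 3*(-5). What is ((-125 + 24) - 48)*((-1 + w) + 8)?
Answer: 1192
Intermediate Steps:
w = -15
((-125 + 24) - 48)*((-1 + w) + 8) = ((-125 + 24) - 48)*((-1 - 15) + 8) = (-101 - 48)*(-16 + 8) = -149*(-8) = 1192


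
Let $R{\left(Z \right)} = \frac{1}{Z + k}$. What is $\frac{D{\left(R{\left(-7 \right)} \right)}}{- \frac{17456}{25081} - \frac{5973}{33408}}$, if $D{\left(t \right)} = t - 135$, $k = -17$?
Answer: $\frac{37717409744}{244326287} \approx 154.37$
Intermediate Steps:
$R{\left(Z \right)} = \frac{1}{-17 + Z}$ ($R{\left(Z \right)} = \frac{1}{Z - 17} = \frac{1}{-17 + Z}$)
$D{\left(t \right)} = -135 + t$ ($D{\left(t \right)} = t - 135 = -135 + t$)
$\frac{D{\left(R{\left(-7 \right)} \right)}}{- \frac{17456}{25081} - \frac{5973}{33408}} = \frac{-135 + \frac{1}{-17 - 7}}{- \frac{17456}{25081} - \frac{5973}{33408}} = \frac{-135 + \frac{1}{-24}}{\left(-17456\right) \frac{1}{25081} - \frac{1991}{11136}} = \frac{-135 - \frac{1}{24}}{- \frac{17456}{25081} - \frac{1991}{11136}} = - \frac{3241}{24 \left(- \frac{244326287}{279302016}\right)} = \left(- \frac{3241}{24}\right) \left(- \frac{279302016}{244326287}\right) = \frac{37717409744}{244326287}$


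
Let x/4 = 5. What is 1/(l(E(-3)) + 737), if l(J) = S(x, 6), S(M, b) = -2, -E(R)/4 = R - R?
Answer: 1/735 ≈ 0.0013605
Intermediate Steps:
x = 20 (x = 4*5 = 20)
E(R) = 0 (E(R) = -4*(R - R) = -4*0 = 0)
l(J) = -2
1/(l(E(-3)) + 737) = 1/(-2 + 737) = 1/735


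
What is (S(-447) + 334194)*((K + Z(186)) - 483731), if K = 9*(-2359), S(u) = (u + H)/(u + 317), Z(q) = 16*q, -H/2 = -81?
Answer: -2180903527293/13 ≈ -1.6776e+11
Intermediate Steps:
H = 162 (H = -2*(-81) = 162)
S(u) = (162 + u)/(317 + u) (S(u) = (u + 162)/(u + 317) = (162 + u)/(317 + u))
K = -21231
(S(-447) + 334194)*((K + Z(186)) - 483731) = ((162 - 447)/(317 - 447) + 334194)*((-21231 + 16*186) - 483731) = (-285/(-130) + 334194)*((-21231 + 2976) - 483731) = (-1/130*(-285) + 334194)*(-18255 - 483731) = (57/26 + 334194)*(-501986) = (8689101/26)*(-501986) = -2180903527293/13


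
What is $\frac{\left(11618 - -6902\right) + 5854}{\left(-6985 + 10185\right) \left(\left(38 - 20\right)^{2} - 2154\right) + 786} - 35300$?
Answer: $- \frac{103344539287}{2927607} \approx -35300.0$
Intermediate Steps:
$\frac{\left(11618 - -6902\right) + 5854}{\left(-6985 + 10185\right) \left(\left(38 - 20\right)^{2} - 2154\right) + 786} - 35300 = \frac{\left(11618 + 6902\right) + 5854}{3200 \left(18^{2} - 2154\right) + 786} - 35300 = \frac{18520 + 5854}{3200 \left(324 - 2154\right) + 786} - 35300 = \frac{24374}{3200 \left(-1830\right) + 786} - 35300 = \frac{24374}{-5856000 + 786} - 35300 = \frac{24374}{-5855214} - 35300 = 24374 \left(- \frac{1}{5855214}\right) - 35300 = - \frac{12187}{2927607} - 35300 = - \frac{103344539287}{2927607}$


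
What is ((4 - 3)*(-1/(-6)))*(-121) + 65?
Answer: 269/6 ≈ 44.833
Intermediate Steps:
((4 - 3)*(-1/(-6)))*(-121) + 65 = (1*(-1*(-1/6)))*(-121) + 65 = (1*(1/6))*(-121) + 65 = (1/6)*(-121) + 65 = -121/6 + 65 = 269/6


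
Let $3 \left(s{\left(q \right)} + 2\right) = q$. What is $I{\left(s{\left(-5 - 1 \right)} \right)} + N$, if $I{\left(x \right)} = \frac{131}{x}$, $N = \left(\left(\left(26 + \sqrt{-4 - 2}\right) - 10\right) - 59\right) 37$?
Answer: $- \frac{6495}{4} + 37 i \sqrt{6} \approx -1623.8 + 90.631 i$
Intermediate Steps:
$s{\left(q \right)} = -2 + \frac{q}{3}$
$N = -1591 + 37 i \sqrt{6}$ ($N = \left(\left(\left(26 + \sqrt{-6}\right) - 10\right) - 59\right) 37 = \left(\left(\left(26 + i \sqrt{6}\right) - 10\right) - 59\right) 37 = \left(\left(16 + i \sqrt{6}\right) - 59\right) 37 = \left(-43 + i \sqrt{6}\right) 37 = -1591 + 37 i \sqrt{6} \approx -1591.0 + 90.631 i$)
$I{\left(s{\left(-5 - 1 \right)} \right)} + N = \frac{131}{-2 + \frac{-5 - 1}{3}} - \left(1591 - 37 i \sqrt{6}\right) = \frac{131}{-2 + \frac{1}{3} \left(-6\right)} - \left(1591 - 37 i \sqrt{6}\right) = \frac{131}{-2 - 2} - \left(1591 - 37 i \sqrt{6}\right) = \frac{131}{-4} - \left(1591 - 37 i \sqrt{6}\right) = 131 \left(- \frac{1}{4}\right) - \left(1591 - 37 i \sqrt{6}\right) = - \frac{131}{4} - \left(1591 - 37 i \sqrt{6}\right) = - \frac{6495}{4} + 37 i \sqrt{6}$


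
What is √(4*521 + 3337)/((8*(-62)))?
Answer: -√5421/496 ≈ -0.14844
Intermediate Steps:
√(4*521 + 3337)/((8*(-62))) = √(2084 + 3337)/(-496) = √5421*(-1/496) = -√5421/496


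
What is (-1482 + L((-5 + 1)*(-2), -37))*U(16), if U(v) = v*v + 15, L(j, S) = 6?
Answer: -399996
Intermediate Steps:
U(v) = 15 + v² (U(v) = v² + 15 = 15 + v²)
(-1482 + L((-5 + 1)*(-2), -37))*U(16) = (-1482 + 6)*(15 + 16²) = -1476*(15 + 256) = -1476*271 = -399996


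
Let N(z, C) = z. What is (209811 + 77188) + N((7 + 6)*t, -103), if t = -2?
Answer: 286973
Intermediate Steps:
(209811 + 77188) + N((7 + 6)*t, -103) = (209811 + 77188) + (7 + 6)*(-2) = 286999 + 13*(-2) = 286999 - 26 = 286973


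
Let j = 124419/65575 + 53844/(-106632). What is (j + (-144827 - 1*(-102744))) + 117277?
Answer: 43816313795509/582699450 ≈ 75195.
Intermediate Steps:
j = 811352209/582699450 (j = 124419*(1/65575) + 53844*(-1/106632) = 124419/65575 - 4487/8886 = 811352209/582699450 ≈ 1.3924)
(j + (-144827 - 1*(-102744))) + 117277 = (811352209/582699450 + (-144827 - 1*(-102744))) + 117277 = (811352209/582699450 + (-144827 + 102744)) + 117277 = (811352209/582699450 - 42083) + 117277 = -24520929602141/582699450 + 117277 = 43816313795509/582699450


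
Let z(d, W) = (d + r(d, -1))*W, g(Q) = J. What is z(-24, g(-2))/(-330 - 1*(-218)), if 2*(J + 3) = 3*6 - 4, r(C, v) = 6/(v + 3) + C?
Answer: 45/28 ≈ 1.6071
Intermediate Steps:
r(C, v) = C + 6/(3 + v) (r(C, v) = 6/(3 + v) + C = C + 6/(3 + v))
J = 4 (J = -3 + (3*6 - 4)/2 = -3 + (18 - 4)/2 = -3 + (½)*14 = -3 + 7 = 4)
g(Q) = 4
z(d, W) = W*(3 + 2*d) (z(d, W) = (d + (6 + 3*d + d*(-1))/(3 - 1))*W = (d + (6 + 3*d - d)/2)*W = (d + (6 + 2*d)/2)*W = (d + (3 + d))*W = (3 + 2*d)*W = W*(3 + 2*d))
z(-24, g(-2))/(-330 - 1*(-218)) = (4*(3 + 2*(-24)))/(-330 - 1*(-218)) = (4*(3 - 48))/(-330 + 218) = (4*(-45))/(-112) = -180*(-1/112) = 45/28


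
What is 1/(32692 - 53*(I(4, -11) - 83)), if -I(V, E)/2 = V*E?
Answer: 1/32427 ≈ 3.0838e-5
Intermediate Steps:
I(V, E) = -2*E*V (I(V, E) = -2*V*E = -2*E*V)
1/(32692 - 53*(I(4, -11) - 83)) = 1/(32692 - 53*(-2*(-11)*4 - 83)) = 1/(32692 - 53*(88 - 83)) = 1/(32692 - 53*5) = 1/(32692 - 265) = 1/32427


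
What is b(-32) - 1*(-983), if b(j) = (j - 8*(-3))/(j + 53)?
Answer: 20635/21 ≈ 982.62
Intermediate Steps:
b(j) = (24 + j)/(53 + j) (b(j) = (j + 24)/(53 + j) = (24 + j)/(53 + j))
b(-32) - 1*(-983) = (24 - 32)/(53 - 32) - 1*(-983) = -8/21 + 983 = 20635/21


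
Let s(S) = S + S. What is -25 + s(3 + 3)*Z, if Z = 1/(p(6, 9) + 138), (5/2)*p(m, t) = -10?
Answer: -1669/67 ≈ -24.910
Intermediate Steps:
p(m, t) = -4 (p(m, t) = (⅖)*(-10) = -4)
Z = 1/134 (Z = 1/(-4 + 138) = 1/134 ≈ 0.0074627)
s(S) = 2*S
-25 + s(3 + 3)*Z = -25 + (2*(3 + 3))*(1/134) = -25 + (2*6)*(1/134) = -25 + 12*(1/134) = -25 + 6/67 = -1669/67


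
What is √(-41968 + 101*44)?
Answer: 2*I*√9381 ≈ 193.71*I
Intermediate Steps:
√(-41968 + 101*44) = √(-41968 + 4444) = √(-37524) = 2*I*√9381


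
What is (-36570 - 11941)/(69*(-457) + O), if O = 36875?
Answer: -48511/5342 ≈ -9.0811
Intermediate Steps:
(-36570 - 11941)/(69*(-457) + O) = (-36570 - 11941)/(69*(-457) + 36875) = -48511/(-31533 + 36875) = -48511/5342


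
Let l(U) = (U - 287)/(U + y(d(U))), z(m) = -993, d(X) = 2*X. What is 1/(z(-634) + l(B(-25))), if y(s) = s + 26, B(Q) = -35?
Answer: -79/78125 ≈ -0.0010112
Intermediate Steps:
y(s) = 26 + s
l(U) = (-287 + U)/(26 + 3*U) (l(U) = (U - 287)/(U + (26 + 2*U)) = (-287 + U)/(26 + 3*U))
1/(z(-634) + l(B(-25))) = 1/(-993 + (-287 - 35)/(26 + 3*(-35))) = 1/(-993 - 322/(26 - 105)) = 1/(-993 - 322/(-79)) = 1/(-993 - 1/79*(-322)) = 1/(-993 + 322/79) = 1/(-78125/79) = -79/78125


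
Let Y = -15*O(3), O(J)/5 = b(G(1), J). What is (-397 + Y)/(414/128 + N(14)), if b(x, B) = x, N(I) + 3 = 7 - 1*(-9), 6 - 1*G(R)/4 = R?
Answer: -121408/1039 ≈ -116.85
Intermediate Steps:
G(R) = 24 - 4*R
N(I) = 13 (N(I) = -3 + (7 - 1*(-9)) = -3 + (7 + 9) = -3 + 16 = 13)
O(J) = 100 (O(J) = 5*(24 - 4*1) = 5*(24 - 4) = 5*20 = 100)
Y = -1500 (Y = -15*100 = -1500)
(-397 + Y)/(414/128 + N(14)) = (-397 - 1500)/(414/128 + 13) = -1897/(414*(1/128) + 13) = -1897/(207/64 + 13) = -1897/1039/64 = -1897*64/1039 = -121408/1039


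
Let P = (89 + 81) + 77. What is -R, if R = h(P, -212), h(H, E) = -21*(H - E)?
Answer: 9639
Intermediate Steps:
P = 247 (P = 170 + 77 = 247)
h(H, E) = -21*H + 21*E
R = -9639 (R = -21*247 + 21*(-212) = -5187 - 4452 = -9639)
-R = -1*(-9639) = 9639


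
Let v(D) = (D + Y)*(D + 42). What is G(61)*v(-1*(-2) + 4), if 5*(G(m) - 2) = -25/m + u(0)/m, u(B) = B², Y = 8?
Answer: 78624/61 ≈ 1288.9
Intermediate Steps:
v(D) = (8 + D)*(42 + D) (v(D) = (D + 8)*(D + 42) = (8 + D)*(42 + D))
G(m) = 2 - 5/m (G(m) = 2 + (-25/m + 0²/m)/5 = 2 + (-25/m + 0/m)/5 = 2 + (-25/m + 0)/5 = 2 + (-25/m)/5 = 2 - 5/m)
G(61)*v(-1*(-2) + 4) = (2 - 5/61)*(336 + (-1*(-2) + 4)² + 50*(-1*(-2) + 4)) = (2 - 5*1/61)*(336 + (2 + 4)² + 50*(2 + 4)) = (2 - 5/61)*(336 + 6² + 50*6) = 117*(336 + 36 + 300)/61 = (117/61)*672 = 78624/61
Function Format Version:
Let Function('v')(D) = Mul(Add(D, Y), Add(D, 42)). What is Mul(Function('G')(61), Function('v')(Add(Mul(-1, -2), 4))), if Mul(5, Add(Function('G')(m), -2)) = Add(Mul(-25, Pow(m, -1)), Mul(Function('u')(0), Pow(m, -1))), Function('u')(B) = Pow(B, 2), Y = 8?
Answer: Rational(78624, 61) ≈ 1288.9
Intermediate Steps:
Function('v')(D) = Mul(Add(8, D), Add(42, D)) (Function('v')(D) = Mul(Add(D, 8), Add(D, 42)) = Mul(Add(8, D), Add(42, D)))
Function('G')(m) = Add(2, Mul(-5, Pow(m, -1))) (Function('G')(m) = Add(2, Mul(Rational(1, 5), Add(Mul(-25, Pow(m, -1)), Mul(Pow(0, 2), Pow(m, -1))))) = Add(2, Mul(Rational(1, 5), Add(Mul(-25, Pow(m, -1)), Mul(0, Pow(m, -1))))) = Add(2, Mul(Rational(1, 5), Add(Mul(-25, Pow(m, -1)), 0))) = Add(2, Mul(Rational(1, 5), Mul(-25, Pow(m, -1)))) = Add(2, Mul(-5, Pow(m, -1))))
Mul(Function('G')(61), Function('v')(Add(Mul(-1, -2), 4))) = Mul(Add(2, Mul(-5, Pow(61, -1))), Add(336, Pow(Add(Mul(-1, -2), 4), 2), Mul(50, Add(Mul(-1, -2), 4)))) = Mul(Add(2, Mul(-5, Rational(1, 61))), Add(336, Pow(Add(2, 4), 2), Mul(50, Add(2, 4)))) = Mul(Add(2, Rational(-5, 61)), Add(336, Pow(6, 2), Mul(50, 6))) = Mul(Rational(117, 61), Add(336, 36, 300)) = Mul(Rational(117, 61), 672) = Rational(78624, 61)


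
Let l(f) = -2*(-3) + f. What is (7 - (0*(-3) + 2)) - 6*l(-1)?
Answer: -25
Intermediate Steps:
l(f) = 6 + f
(7 - (0*(-3) + 2)) - 6*l(-1) = (7 - (0*(-3) + 2)) - 6*(6 - 1) = (7 - (0 + 2)) - 6*5 = (7 - 1*2) - 30 = (7 - 2) - 30 = 5 - 30 = -25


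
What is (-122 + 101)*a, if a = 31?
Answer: -651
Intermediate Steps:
(-122 + 101)*a = (-122 + 101)*31 = -21*31 = -651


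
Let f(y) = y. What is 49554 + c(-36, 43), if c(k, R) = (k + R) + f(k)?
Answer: 49525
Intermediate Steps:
c(k, R) = R + 2*k (c(k, R) = (k + R) + k = (R + k) + k = R + 2*k)
49554 + c(-36, 43) = 49554 + (43 + 2*(-36)) = 49554 + (43 - 72) = 49554 - 29 = 49525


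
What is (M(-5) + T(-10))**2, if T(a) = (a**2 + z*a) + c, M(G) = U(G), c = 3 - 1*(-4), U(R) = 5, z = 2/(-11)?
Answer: 1567504/121 ≈ 12955.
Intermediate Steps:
z = -2/11 (z = 2*(-1/11) = -2/11 ≈ -0.18182)
c = 7 (c = 3 + 4 = 7)
M(G) = 5
T(a) = 7 + a**2 - 2*a/11 (T(a) = (a**2 - 2*a/11) + 7 = 7 + a**2 - 2*a/11)
(M(-5) + T(-10))**2 = (5 + (7 + (-10)**2 - 2/11*(-10)))**2 = (5 + (7 + 100 + 20/11))**2 = (5 + 1197/11)**2 = (1252/11)**2 = 1567504/121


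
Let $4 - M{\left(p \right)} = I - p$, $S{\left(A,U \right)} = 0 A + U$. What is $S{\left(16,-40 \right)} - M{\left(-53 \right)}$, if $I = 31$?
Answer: $40$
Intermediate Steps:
$S{\left(A,U \right)} = U$ ($S{\left(A,U \right)} = 0 + U = U$)
$M{\left(p \right)} = -27 + p$ ($M{\left(p \right)} = 4 - \left(31 - p\right) = 4 + \left(-31 + p\right) = -27 + p$)
$S{\left(16,-40 \right)} - M{\left(-53 \right)} = -40 - \left(-27 - 53\right) = -40 - -80 = -40 + 80 = 40$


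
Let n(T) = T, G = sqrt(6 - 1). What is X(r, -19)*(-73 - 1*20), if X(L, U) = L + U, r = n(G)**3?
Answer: 1767 - 465*sqrt(5) ≈ 727.23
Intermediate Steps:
G = sqrt(5) ≈ 2.2361
r = 5*sqrt(5) (r = (sqrt(5))**3 = 5*sqrt(5) ≈ 11.180)
X(r, -19)*(-73 - 1*20) = (5*sqrt(5) - 19)*(-73 - 1*20) = (-19 + 5*sqrt(5))*(-73 - 20) = (-19 + 5*sqrt(5))*(-93) = 1767 - 465*sqrt(5)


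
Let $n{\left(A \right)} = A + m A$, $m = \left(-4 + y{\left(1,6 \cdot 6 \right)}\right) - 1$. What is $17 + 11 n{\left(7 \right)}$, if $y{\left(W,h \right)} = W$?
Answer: $-214$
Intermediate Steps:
$m = -4$ ($m = \left(-4 + 1\right) - 1 = -3 - 1 = -4$)
$n{\left(A \right)} = - 3 A$ ($n{\left(A \right)} = A - 4 A = - 3 A$)
$17 + 11 n{\left(7 \right)} = 17 + 11 \left(\left(-3\right) 7\right) = 17 + 11 \left(-21\right) = 17 - 231 = -214$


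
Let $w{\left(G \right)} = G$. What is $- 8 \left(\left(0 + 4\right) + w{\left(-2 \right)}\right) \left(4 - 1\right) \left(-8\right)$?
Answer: $384$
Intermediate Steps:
$- 8 \left(\left(0 + 4\right) + w{\left(-2 \right)}\right) \left(4 - 1\right) \left(-8\right) = - 8 \left(\left(0 + 4\right) - 2\right) \left(4 - 1\right) \left(-8\right) = - 8 \left(4 - 2\right) 3 \left(-8\right) = - 8 \cdot 2 \cdot 3 \left(-8\right) = \left(-8\right) 6 \left(-8\right) = \left(-48\right) \left(-8\right) = 384$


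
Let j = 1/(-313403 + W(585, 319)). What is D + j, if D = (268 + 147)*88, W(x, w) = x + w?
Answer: 11412463479/312499 ≈ 36520.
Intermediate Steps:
W(x, w) = w + x
D = 36520 (D = 415*88 = 36520)
j = -1/312499 (j = 1/(-313403 + (319 + 585)) = 1/(-313403 + 904) = 1/(-312499) = -1/312499 ≈ -3.2000e-6)
D + j = 36520 - 1/312499 = 11412463479/312499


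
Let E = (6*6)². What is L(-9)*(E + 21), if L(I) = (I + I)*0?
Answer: 0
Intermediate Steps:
L(I) = 0 (L(I) = (2*I)*0 = 0)
E = 1296 (E = 36² = 1296)
L(-9)*(E + 21) = 0*(1296 + 21) = 0*1317 = 0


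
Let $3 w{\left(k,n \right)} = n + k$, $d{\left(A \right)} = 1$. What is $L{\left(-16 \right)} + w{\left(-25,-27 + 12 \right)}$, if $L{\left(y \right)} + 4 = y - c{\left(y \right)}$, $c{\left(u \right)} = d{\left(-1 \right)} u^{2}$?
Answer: $- \frac{868}{3} \approx -289.33$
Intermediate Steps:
$c{\left(u \right)} = u^{2}$ ($c{\left(u \right)} = 1 u^{2} = u^{2}$)
$w{\left(k,n \right)} = \frac{k}{3} + \frac{n}{3}$ ($w{\left(k,n \right)} = \frac{n + k}{3} = \frac{k + n}{3} = \frac{k}{3} + \frac{n}{3}$)
$L{\left(y \right)} = -4 + y - y^{2}$ ($L{\left(y \right)} = -4 - \left(y^{2} - y\right) = -4 + y - y^{2}$)
$L{\left(-16 \right)} + w{\left(-25,-27 + 12 \right)} = \left(-4 - 16 - \left(-16\right)^{2}\right) + \left(\frac{1}{3} \left(-25\right) + \frac{-27 + 12}{3}\right) = \left(-4 - 16 - 256\right) + \left(- \frac{25}{3} + \frac{1}{3} \left(-15\right)\right) = \left(-4 - 16 - 256\right) - \frac{40}{3} = -276 - \frac{40}{3} = - \frac{868}{3}$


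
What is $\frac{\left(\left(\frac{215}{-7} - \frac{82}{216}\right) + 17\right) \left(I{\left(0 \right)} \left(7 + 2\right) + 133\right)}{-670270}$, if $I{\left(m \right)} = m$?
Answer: $\frac{40489}{14477832} \approx 0.0027966$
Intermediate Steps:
$\frac{\left(\left(\frac{215}{-7} - \frac{82}{216}\right) + 17\right) \left(I{\left(0 \right)} \left(7 + 2\right) + 133\right)}{-670270} = \frac{\left(\left(\frac{215}{-7} - \frac{82}{216}\right) + 17\right) \left(0 \left(7 + 2\right) + 133\right)}{-670270} = \left(\left(215 \left(- \frac{1}{7}\right) - \frac{41}{108}\right) + 17\right) \left(0 \cdot 9 + 133\right) \left(- \frac{1}{670270}\right) = \left(\left(- \frac{215}{7} - \frac{41}{108}\right) + 17\right) \left(0 + 133\right) \left(- \frac{1}{670270}\right) = \left(- \frac{23507}{756} + 17\right) 133 \left(- \frac{1}{670270}\right) = \left(- \frac{10655}{756}\right) 133 \left(- \frac{1}{670270}\right) = \left(- \frac{202445}{108}\right) \left(- \frac{1}{670270}\right) = \frac{40489}{14477832}$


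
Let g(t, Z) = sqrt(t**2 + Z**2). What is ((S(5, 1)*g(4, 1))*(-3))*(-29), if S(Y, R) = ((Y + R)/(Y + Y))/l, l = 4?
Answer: 261*sqrt(17)/20 ≈ 53.807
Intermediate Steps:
g(t, Z) = sqrt(Z**2 + t**2)
S(Y, R) = (R + Y)/(8*Y) (S(Y, R) = ((Y + R)/(Y + Y))/4 = ((R + Y)/((2*Y)))*(1/4) = ((R + Y)*(1/(2*Y)))*(1/4) = ((R + Y)/(2*Y))*(1/4) = (R + Y)/(8*Y))
((S(5, 1)*g(4, 1))*(-3))*(-29) = ((((1/8)*(1 + 5)/5)*sqrt(1**2 + 4**2))*(-3))*(-29) = ((((1/8)*(1/5)*6)*sqrt(1 + 16))*(-3))*(-29) = ((3*sqrt(17)/20)*(-3))*(-29) = -9*sqrt(17)/20*(-29) = 261*sqrt(17)/20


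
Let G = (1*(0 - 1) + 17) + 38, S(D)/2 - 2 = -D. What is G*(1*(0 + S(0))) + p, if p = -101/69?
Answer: 14803/69 ≈ 214.54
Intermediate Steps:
S(D) = 4 - 2*D (S(D) = 4 + 2*(-D) = 4 - 2*D)
p = -101/69 (p = -101*1/69 = -101/69 ≈ -1.4638)
G = 54 (G = (1*(-1) + 17) + 38 = (-1 + 17) + 38 = 16 + 38 = 54)
G*(1*(0 + S(0))) + p = 54*(1*(0 + (4 - 2*0))) - 101/69 = 54*(1*(0 + (4 + 0))) - 101/69 = 54*(1*(0 + 4)) - 101/69 = 54*(1*4) - 101/69 = 54*4 - 101/69 = 216 - 101/69 = 14803/69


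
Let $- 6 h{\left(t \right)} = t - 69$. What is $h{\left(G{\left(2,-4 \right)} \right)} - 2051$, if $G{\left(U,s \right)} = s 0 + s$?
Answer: $- \frac{12233}{6} \approx -2038.8$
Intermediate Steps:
$G{\left(U,s \right)} = s$ ($G{\left(U,s \right)} = 0 + s = s$)
$h{\left(t \right)} = \frac{23}{2} - \frac{t}{6}$ ($h{\left(t \right)} = - \frac{t - 69}{6} = - \frac{-69 + t}{6} = \frac{23}{2} - \frac{t}{6}$)
$h{\left(G{\left(2,-4 \right)} \right)} - 2051 = \left(\frac{23}{2} - - \frac{2}{3}\right) - 2051 = \left(\frac{23}{2} + \frac{2}{3}\right) - 2051 = \frac{73}{6} - 2051 = - \frac{12233}{6}$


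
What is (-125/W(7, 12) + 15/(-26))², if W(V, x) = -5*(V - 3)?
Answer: 87025/2704 ≈ 32.184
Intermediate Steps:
W(V, x) = 15 - 5*V (W(V, x) = -5*(-3 + V) = 15 - 5*V)
(-125/W(7, 12) + 15/(-26))² = (-125/(15 - 5*7) + 15/(-26))² = (-125/(15 - 35) + 15*(-1/26))² = (-125/(-20) - 15/26)² = (-125*(-1/20) - 15/26)² = (25/4 - 15/26)² = (295/52)² = 87025/2704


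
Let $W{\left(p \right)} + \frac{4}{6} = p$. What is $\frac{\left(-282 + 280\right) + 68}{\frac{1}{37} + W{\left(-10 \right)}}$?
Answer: $- \frac{7326}{1181} \approx -6.2032$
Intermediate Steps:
$W{\left(p \right)} = - \frac{2}{3} + p$
$\frac{\left(-282 + 280\right) + 68}{\frac{1}{37} + W{\left(-10 \right)}} = \frac{\left(-282 + 280\right) + 68}{\frac{1}{37} - \frac{32}{3}} = \frac{-2 + 68}{\frac{1}{37} - \frac{32}{3}} = \frac{66}{- \frac{1181}{111}} = 66 \left(- \frac{111}{1181}\right) = - \frac{7326}{1181}$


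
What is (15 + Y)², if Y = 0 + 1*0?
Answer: 225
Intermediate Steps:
Y = 0 (Y = 0 + 0 = 0)
(15 + Y)² = (15 + 0)² = 15² = 225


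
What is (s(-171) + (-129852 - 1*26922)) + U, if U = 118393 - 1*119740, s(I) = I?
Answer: -158292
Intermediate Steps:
U = -1347 (U = 118393 - 119740 = -1347)
(s(-171) + (-129852 - 1*26922)) + U = (-171 + (-129852 - 1*26922)) - 1347 = (-171 + (-129852 - 26922)) - 1347 = (-171 - 156774) - 1347 = -156945 - 1347 = -158292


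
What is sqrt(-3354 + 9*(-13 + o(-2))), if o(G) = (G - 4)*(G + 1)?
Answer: I*sqrt(3417) ≈ 58.455*I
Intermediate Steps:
o(G) = (1 + G)*(-4 + G) (o(G) = (-4 + G)*(1 + G) = (1 + G)*(-4 + G))
sqrt(-3354 + 9*(-13 + o(-2))) = sqrt(-3354 + 9*(-13 + (-4 + (-2)**2 - 3*(-2)))) = sqrt(-3354 + 9*(-13 + (-4 + 4 + 6))) = sqrt(-3354 + 9*(-13 + 6)) = sqrt(-3354 + 9*(-7)) = sqrt(-3354 - 63) = sqrt(-3417) = I*sqrt(3417)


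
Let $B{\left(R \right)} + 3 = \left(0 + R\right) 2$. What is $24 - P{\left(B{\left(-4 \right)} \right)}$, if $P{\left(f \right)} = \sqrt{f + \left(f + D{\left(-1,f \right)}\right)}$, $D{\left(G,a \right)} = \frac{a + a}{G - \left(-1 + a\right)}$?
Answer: $24 - 2 i \sqrt{6} \approx 24.0 - 4.899 i$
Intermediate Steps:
$D{\left(G,a \right)} = \frac{2 a}{1 + G - a}$
$B{\left(R \right)} = -3 + 2 R$ ($B{\left(R \right)} = -3 + \left(0 + R\right) 2 = -3 + R 2 = -3 + 2 R$)
$P{\left(f \right)} = \sqrt{-2 + 2 f}$ ($P{\left(f \right)} = \sqrt{f + \left(f + \frac{2 f}{1 - 1 - f}\right)} = \sqrt{f + \left(f + \frac{2 f}{\left(-1\right) f}\right)} = \sqrt{f + \left(f + 2 f \left(- \frac{1}{f}\right)\right)} = \sqrt{f + \left(f - 2\right)} = \sqrt{f + \left(-2 + f\right)} = \sqrt{-2 + 2 f}$)
$24 - P{\left(B{\left(-4 \right)} \right)} = 24 - \sqrt{-2 + 2 \left(-3 + 2 \left(-4\right)\right)} = 24 - \sqrt{-2 + 2 \left(-3 - 8\right)} = 24 - \sqrt{-2 + 2 \left(-11\right)} = 24 - \sqrt{-2 - 22} = 24 - \sqrt{-24} = 24 - 2 i \sqrt{6}$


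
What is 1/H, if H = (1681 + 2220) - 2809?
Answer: 1/1092 ≈ 0.00091575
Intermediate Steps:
H = 1092 (H = 3901 - 2809 = 1092)
1/H = 1/1092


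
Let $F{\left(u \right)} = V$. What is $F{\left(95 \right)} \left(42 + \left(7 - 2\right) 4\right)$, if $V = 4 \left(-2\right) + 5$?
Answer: $-186$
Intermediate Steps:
$V = -3$ ($V = -8 + 5 = -3$)
$F{\left(u \right)} = -3$
$F{\left(95 \right)} \left(42 + \left(7 - 2\right) 4\right) = - 3 \left(42 + \left(7 - 2\right) 4\right) = - 3 \left(42 + 5 \cdot 4\right) = - 3 \left(42 + 20\right) = \left(-3\right) 62 = -186$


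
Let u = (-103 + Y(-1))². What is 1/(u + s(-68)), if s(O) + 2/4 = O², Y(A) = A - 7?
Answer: 2/33889 ≈ 5.9016e-5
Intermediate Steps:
Y(A) = -7 + A
s(O) = -½ + O²
u = 12321 (u = (-103 + (-7 - 1))² = (-103 - 8)² = (-111)² = 12321)
1/(u + s(-68)) = 1/(12321 + (-½ + (-68)²)) = 1/(12321 + (-½ + 4624)) = 1/(12321 + 9247/2) = 1/(33889/2) = 2/33889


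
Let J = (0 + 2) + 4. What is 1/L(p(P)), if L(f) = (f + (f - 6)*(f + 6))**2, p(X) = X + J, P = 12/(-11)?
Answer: 14641/715716 ≈ 0.020456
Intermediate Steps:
J = 6 (J = 2 + 4 = 6)
P = -12/11 (P = 12*(-1/11) = -12/11 ≈ -1.0909)
p(X) = 6 + X (p(X) = X + 6 = 6 + X)
L(f) = (f + (-6 + f)*(6 + f))**2
1/L(p(P)) = 1/((-36 + (6 - 12/11) + (6 - 12/11)**2)**2) = 1/((-36 + 54/11 + (54/11)**2)**2) = 1/((-36 + 54/11 + 2916/121)**2) = 1/((-846/121)**2) = 1/(715716/14641) = 14641/715716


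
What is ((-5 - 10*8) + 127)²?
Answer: 1764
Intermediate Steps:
((-5 - 10*8) + 127)² = ((-5 - 80) + 127)² = (-85 + 127)² = 42² = 1764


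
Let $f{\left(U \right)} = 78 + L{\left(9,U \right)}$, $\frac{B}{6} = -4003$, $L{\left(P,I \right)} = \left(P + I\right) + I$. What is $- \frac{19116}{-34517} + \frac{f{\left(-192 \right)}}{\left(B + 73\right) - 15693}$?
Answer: $\frac{767971557}{1368184846} \approx 0.56131$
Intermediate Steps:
$L{\left(P,I \right)} = P + 2 I$ ($L{\left(P,I \right)} = \left(I + P\right) + I = P + 2 I$)
$B = -24018$ ($B = 6 \left(-4003\right) = -24018$)
$f{\left(U \right)} = 87 + 2 U$ ($f{\left(U \right)} = 78 + \left(9 + 2 U\right) = 87 + 2 U$)
$- \frac{19116}{-34517} + \frac{f{\left(-192 \right)}}{\left(B + 73\right) - 15693} = - \frac{19116}{-34517} + \frac{87 + 2 \left(-192\right)}{\left(-24018 + 73\right) - 15693} = \left(-19116\right) \left(- \frac{1}{34517}\right) + \frac{87 - 384}{-23945 - 15693} = \frac{19116}{34517} - \frac{297}{-39638} = \frac{19116}{34517} - - \frac{297}{39638} = \frac{19116}{34517} + \frac{297}{39638} = \frac{767971557}{1368184846}$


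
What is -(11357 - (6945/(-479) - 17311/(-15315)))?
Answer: -83411716651/7335885 ≈ -11370.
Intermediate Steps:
-(11357 - (6945/(-479) - 17311/(-15315))) = -(11357 - (6945*(-1/479) - 17311*(-1/15315))) = -(11357 - (-6945/479 + 17311/15315)) = -(11357 - 1*(-98070706/7335885)) = -(11357 + 98070706/7335885) = -1*83411716651/7335885 = -83411716651/7335885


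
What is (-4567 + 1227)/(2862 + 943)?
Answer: -668/761 ≈ -0.87779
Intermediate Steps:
(-4567 + 1227)/(2862 + 943) = -3340/3805 = -3340*1/3805 = -668/761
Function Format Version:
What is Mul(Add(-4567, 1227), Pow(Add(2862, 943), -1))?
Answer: Rational(-668, 761) ≈ -0.87779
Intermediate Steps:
Mul(Add(-4567, 1227), Pow(Add(2862, 943), -1)) = Mul(-3340, Pow(3805, -1)) = Mul(-3340, Rational(1, 3805)) = Rational(-668, 761)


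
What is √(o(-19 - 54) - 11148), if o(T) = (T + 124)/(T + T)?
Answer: 3*I*√26404246/146 ≈ 105.59*I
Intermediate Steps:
o(T) = (124 + T)/(2*T) (o(T) = (124 + T)/((2*T)) = (124 + T)*(1/(2*T)) = (124 + T)/(2*T))
√(o(-19 - 54) - 11148) = √((124 + (-19 - 54))/(2*(-19 - 54)) - 11148) = √((½)*(124 - 73)/(-73) - 11148) = √((½)*(-1/73)*51 - 11148) = √(-51/146 - 11148) = √(-1627659/146) = 3*I*√26404246/146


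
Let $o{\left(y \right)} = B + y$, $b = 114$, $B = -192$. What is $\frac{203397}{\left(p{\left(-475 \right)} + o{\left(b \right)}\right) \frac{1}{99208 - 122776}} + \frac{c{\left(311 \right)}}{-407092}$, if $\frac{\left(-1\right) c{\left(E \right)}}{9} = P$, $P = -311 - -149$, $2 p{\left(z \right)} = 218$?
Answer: $- \frac{31475174817465}{203546} \approx -1.5463 \cdot 10^{8}$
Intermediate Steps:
$p{\left(z \right)} = 109$ ($p{\left(z \right)} = \frac{1}{2} \cdot 218 = 109$)
$o{\left(y \right)} = -192 + y$
$P = -162$ ($P = -311 + 149 = -162$)
$c{\left(E \right)} = 1458$ ($c{\left(E \right)} = \left(-9\right) \left(-162\right) = 1458$)
$\frac{203397}{\left(p{\left(-475 \right)} + o{\left(b \right)}\right) \frac{1}{99208 - 122776}} + \frac{c{\left(311 \right)}}{-407092} = \frac{203397}{\left(109 + \left(-192 + 114\right)\right) \frac{1}{99208 - 122776}} + \frac{1458}{-407092} = \frac{203397}{\left(109 - 78\right) \frac{1}{-23568}} + 1458 \left(- \frac{1}{407092}\right) = \frac{203397}{31 \left(- \frac{1}{23568}\right)} - \frac{729}{203546} = \frac{203397}{- \frac{31}{23568}} - \frac{729}{203546} = 203397 \left(- \frac{23568}{31}\right) - \frac{729}{203546} = - \frac{4793660496}{31} - \frac{729}{203546} = - \frac{31475174817465}{203546}$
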